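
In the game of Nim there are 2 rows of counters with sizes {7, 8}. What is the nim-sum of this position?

In binary:
  0111  (7)
  1000  (8)
  ----
  1111  (15)

15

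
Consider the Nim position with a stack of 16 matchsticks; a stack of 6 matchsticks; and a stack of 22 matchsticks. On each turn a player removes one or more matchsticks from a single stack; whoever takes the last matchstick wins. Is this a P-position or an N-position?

Compute the nim-sum pairwise:
16 XOR 6 = 22
22 XOR 22 = 0
The nim-sum is 0, so this is a P-position: the player to move is in a losing position under optimal play.

P-position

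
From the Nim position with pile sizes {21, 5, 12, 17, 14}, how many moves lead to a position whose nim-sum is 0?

1

Bitwise XOR of the heap sizes:
  10101  (21)
  00101  (5)
  01100  (12)
  10001  (17)
  01110  (14)
  -----
  00011  (3)
The overall nim-sum is X = 3. A pile of size p has a winning move iff p XOR X < p (reduce it to p XOR X).
  21: 21 XOR 3 = 22 ≥ 21 — no move.
  5: 5 XOR 3 = 6 ≥ 5 — no move.
  12: 12 XOR 3 = 15 ≥ 12 — no move.
  17: 17 XOR 3 = 18 ≥ 17 — no move.
  14: 14 XOR 3 = 13 < 14 — winning move (to 13).
That gives 1 winning move.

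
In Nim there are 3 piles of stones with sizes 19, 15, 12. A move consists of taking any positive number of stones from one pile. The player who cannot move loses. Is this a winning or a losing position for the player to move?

Winning position

Compute the nim-sum pairwise:
19 XOR 15 = 28
28 XOR 12 = 16
The nim-sum is 16 ≠ 0, so this is an N-position: the player to move can win.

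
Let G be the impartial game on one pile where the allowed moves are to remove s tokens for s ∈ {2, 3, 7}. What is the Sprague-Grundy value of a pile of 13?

1

Grundy values for subtraction set {2, 3, 7}:
g(0) = mex{} = 0
g(1) = mex{} = 0
g(2) = mex{0} = 1
g(3) = mex{0} = 1
g(4) = mex{0,1} = 2
g(5) = mex{1} = 0
g(6) = mex{1,2} = 0
g(7) = mex{0,2} = 1
g(8) = mex{0} = 1
g(9) = mex{0,1} = 2
g(10) = mex{1} = 0
g(11) = mex{1,2} = 0
g(12) = mex{0,2} = 1
g(13) = mex{0} = 1
So g(13) = 1.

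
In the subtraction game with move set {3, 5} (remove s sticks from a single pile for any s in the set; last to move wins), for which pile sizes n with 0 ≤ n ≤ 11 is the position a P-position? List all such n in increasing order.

Compute g(0), g(1), … for moves {3, 5}:
g(0) = mex{} = 0
g(1) = mex{} = 0
g(2) = mex{} = 0
g(3) = mex{0} = 1
g(4) = mex{0} = 1
g(5) = mex{0} = 1
g(6) = mex{0,1} = 2
g(7) = mex{0,1} = 2
g(8) = mex{1} = 0
g(9) = mex{1,2} = 0
g(10) = mex{1,2} = 0
g(11) = mex{0,2} = 1
The P-positions (g = 0) in 0..11 are 0, 1, 2, 8, 9, 10.

0, 1, 2, 8, 9, 10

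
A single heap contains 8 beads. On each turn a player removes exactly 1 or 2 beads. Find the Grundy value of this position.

2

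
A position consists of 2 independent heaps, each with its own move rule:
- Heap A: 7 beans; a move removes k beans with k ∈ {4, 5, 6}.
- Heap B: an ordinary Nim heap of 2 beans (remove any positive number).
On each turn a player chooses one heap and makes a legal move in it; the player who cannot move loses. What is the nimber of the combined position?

Build the Grundy sequence for heap A with g(k) = mex{g(k−s) : s ∈ {4, 5, 6}, s ≤ k}:
k:     0  1  2  3  4  5  6  7
g(k):  0  0  0  0  1  1  1  1
So g(7) = 1.
Heap B is a plain Nim heap of size 2, so its Grundy value is 2.
By the Sprague-Grundy theorem, the Grundy value of a sum of independent games is the XOR of the component values.
Combined value = 1 ⊕ 2 = 3.

3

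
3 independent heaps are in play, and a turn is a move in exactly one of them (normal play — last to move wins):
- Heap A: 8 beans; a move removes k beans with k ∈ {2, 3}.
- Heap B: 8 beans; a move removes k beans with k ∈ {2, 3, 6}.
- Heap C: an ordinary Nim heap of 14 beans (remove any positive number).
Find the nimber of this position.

13

For heap A, compute g(0), g(1), … with moves {2, 3}:
g(0) = mex{} = 0
g(1) = mex{} = 0
g(2) = mex{0} = 1
g(3) = mex{0} = 1
g(4) = mex{0,1} = 2
g(5) = mex{1} = 0
g(6) = mex{1,2} = 0
g(7) = mex{0,2} = 1
g(8) = mex{0} = 1
So g(8) = 1.
Grundy values for heap B (subtraction set {2, 3, 6}):
k:     0  1  2  3  4  5  6  7  8
g(k):  0  0  1  1  2  0  3  1  2
So g(8) = 2.
Heap C is a plain Nim heap of size 14, so its Grundy value is 14.
By the Sprague-Grundy theorem, the Grundy value of a sum of independent games is the XOR of the component values.
Combined value = 1 XOR 2 XOR 14 = 13.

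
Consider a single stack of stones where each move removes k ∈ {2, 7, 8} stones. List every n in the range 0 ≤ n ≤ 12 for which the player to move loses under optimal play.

0, 1, 4, 5, 10

Build the Grundy sequence with g(k) = mex{g(k−s) : s ∈ {2, 7, 8}, s ≤ k}:
g(0) = mex{} = 0
g(1) = mex{} = 0
g(2) = mex{0} = 1
g(3) = mex{0} = 1
g(4) = mex{1} = 0
g(5) = mex{1} = 0
g(6) = mex{0} = 1
g(7) = mex{0} = 1
g(8) = mex{0,1} = 2
g(9) = mex{0,1} = 2
g(10) = mex{1,2} = 0
g(11) = mex{0,1,2} = 3
g(12) = mex{0} = 1
The P-positions (g = 0) in 0..12 are 0, 1, 4, 5, 10.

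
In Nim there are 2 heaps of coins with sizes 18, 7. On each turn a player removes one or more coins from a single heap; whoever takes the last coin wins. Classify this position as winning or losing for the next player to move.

Winning position

Compute the nim-sum pairwise:
18 ^ 7 = 21
The nim-sum is 21 ≠ 0, so this is an N-position: the player to move can win.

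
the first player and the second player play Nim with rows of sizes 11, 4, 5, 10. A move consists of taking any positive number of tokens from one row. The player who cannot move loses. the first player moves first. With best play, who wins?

the second player wins

Bitwise XOR of the heap sizes:
  1011  (11)
  0100  (4)
  0101  (5)
  1010  (10)
  ----
  0000  (0)
The nim-sum is 0, so this is a P-position: the player to move is in a losing position under optimal play; the first player is about to move from it and so loses — the second player wins.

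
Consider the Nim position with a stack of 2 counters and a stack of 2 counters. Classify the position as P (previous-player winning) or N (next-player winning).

P-position

Nim-sum: 2 ^ 2 = 0.
The nim-sum is 0, so this is a P-position: the player to move is in a losing position under optimal play.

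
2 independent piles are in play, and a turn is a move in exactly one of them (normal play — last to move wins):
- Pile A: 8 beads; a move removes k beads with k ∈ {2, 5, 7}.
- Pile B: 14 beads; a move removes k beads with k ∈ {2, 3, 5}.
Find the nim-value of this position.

Build the Grundy sequence for pile A with g(k) = mex{g(k−s) : s ∈ {2, 5, 7}, s ≤ k}:
k:     0  1  2  3  4  5  6  7  8
g(k):  0  0  1  1  0  2  1  3  2
So g(8) = 2.
Build the Grundy sequence for pile B with g(k) = mex{g(k−s) : s ∈ {2, 3, 5}, s ≤ k}:
g(0) = mex{} = 0
g(1) = mex{} = 0
g(2) = mex{0} = 1
g(3) = mex{0} = 1
g(4) = mex{0,1} = 2
g(5) = mex{0,1} = 2
g(6) = mex{0,1,2} = 3
g(7) = mex{1,2} = 0
g(8) = mex{1,2,3} = 0
g(9) = mex{0,2,3} = 1
g(10) = mex{0,2} = 1
g(11) = mex{0,1,3} = 2
g(12) = mex{0,1} = 2
g(13) = mex{0,1,2} = 3
g(14) = mex{1,2} = 0
So g(14) = 0.
By the Sprague-Grundy theorem, the Grundy value of a sum of independent games is the XOR of the component values.
Combined value = 2 ⊕ 0 = 2.

2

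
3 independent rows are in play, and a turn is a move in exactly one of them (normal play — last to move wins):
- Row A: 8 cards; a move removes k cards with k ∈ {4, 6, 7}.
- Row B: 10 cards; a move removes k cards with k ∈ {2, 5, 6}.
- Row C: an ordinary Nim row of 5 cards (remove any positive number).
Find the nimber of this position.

6

Grundy values for row A (subtraction set {4, 6, 7}):
k:     0  1  2  3  4  5  6  7  8
g(k):  0  0  0  0  1  1  1  1  2
So g(8) = 2.
For row B, compute g(0), g(1), … with moves {2, 5, 6}:
k:     0  1  2  3  4  5  6  7  8  9 10
g(k):  0  0  1  1  0  2  1  3  0  2  1
So g(10) = 1.
Row C is a plain Nim row of size 5, so its Grundy value is 5.
By the Sprague-Grundy theorem, the Grundy value of a sum of independent games is the XOR of the component values.
Combined value = 2 XOR 1 XOR 5 = 6.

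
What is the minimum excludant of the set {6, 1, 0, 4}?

2

The values 0, 1 are all present; 2 is the first non-negative integer missing from the set.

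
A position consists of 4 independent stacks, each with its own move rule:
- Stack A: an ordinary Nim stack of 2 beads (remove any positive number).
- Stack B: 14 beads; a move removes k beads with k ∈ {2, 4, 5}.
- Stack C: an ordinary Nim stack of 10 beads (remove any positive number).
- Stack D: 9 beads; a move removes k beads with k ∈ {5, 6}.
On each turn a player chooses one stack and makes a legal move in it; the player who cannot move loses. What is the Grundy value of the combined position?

Stack A is a plain Nim stack of size 2, so its Grundy value is 2.
Grundy values for stack B (subtraction set {2, 4, 5}):
g(0) = mex{} = 0
g(1) = mex{} = 0
g(2) = mex{0} = 1
g(3) = mex{0} = 1
g(4) = mex{0,1} = 2
g(5) = mex{0,1} = 2
g(6) = mex{0,1,2} = 3
g(7) = mex{1,2} = 0
g(8) = mex{1,2,3} = 0
g(9) = mex{0,2} = 1
g(10) = mex{0,2,3} = 1
g(11) = mex{0,1,3} = 2
g(12) = mex{0,1} = 2
g(13) = mex{0,1,2} = 3
g(14) = mex{1,2} = 0
So g(14) = 0.
Stack C is a plain Nim stack of size 10, so its Grundy value is 10.
Grundy values for stack D (subtraction set {5, 6}):
g(0) = mex{} = 0
g(1) = mex{} = 0
g(2) = mex{} = 0
g(3) = mex{} = 0
g(4) = mex{} = 0
g(5) = mex{0} = 1
g(6) = mex{0} = 1
g(7) = mex{0} = 1
g(8) = mex{0} = 1
g(9) = mex{0} = 1
So g(9) = 1.
By the Sprague-Grundy theorem, the Grundy value of a sum of independent games is the XOR of the component values.
Combined value = 2 XOR 0 XOR 10 XOR 1 = 9.

9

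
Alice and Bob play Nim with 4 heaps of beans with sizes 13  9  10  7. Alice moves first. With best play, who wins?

Alice wins

Write each in binary and XOR column by column:
  1101  (13)
  1001  (9)
  1010  (10)
  0111  (7)
  ----
  1001  (9)
The nim-sum is 9 ≠ 0, so this is an N-position: the player to move can win; Alice has a winning move.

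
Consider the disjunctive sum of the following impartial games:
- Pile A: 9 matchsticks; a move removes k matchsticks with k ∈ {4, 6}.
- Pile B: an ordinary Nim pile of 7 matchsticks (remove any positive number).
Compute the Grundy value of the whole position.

5

Build the Grundy sequence for pile A with g(k) = mex{g(k−s) : s ∈ {4, 6}, s ≤ k}:
g(0) = mex{} = 0
g(1) = mex{} = 0
g(2) = mex{} = 0
g(3) = mex{} = 0
g(4) = mex{0} = 1
g(5) = mex{0} = 1
g(6) = mex{0} = 1
g(7) = mex{0} = 1
g(8) = mex{0,1} = 2
g(9) = mex{0,1} = 2
So g(9) = 2.
Pile B is a plain Nim pile of size 7, so its Grundy value is 7.
The value of a disjunctive sum is the nim-sum of the parts.
Combined value = 2 XOR 7 = 5.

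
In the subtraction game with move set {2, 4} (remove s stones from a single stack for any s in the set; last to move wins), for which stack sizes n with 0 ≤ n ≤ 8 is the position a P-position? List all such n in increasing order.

0, 1, 6, 7

Grundy values for subtraction set {2, 4}:
k:     0  1  2  3  4  5  6  7  8
g(k):  0  0  1  1  2  2  0  0  1
The P-positions (g = 0) in 0..8 are 0, 1, 6, 7.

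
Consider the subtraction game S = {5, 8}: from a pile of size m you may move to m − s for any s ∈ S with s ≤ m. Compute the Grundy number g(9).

Build the Grundy sequence with g(k) = mex{g(k−s) : s ∈ {5, 8}, s ≤ k}:
k:     0  1  2  3  4  5  6  7  8  9
g(k):  0  0  0  0  0  1  1  1  1  1
So g(9) = 1.

1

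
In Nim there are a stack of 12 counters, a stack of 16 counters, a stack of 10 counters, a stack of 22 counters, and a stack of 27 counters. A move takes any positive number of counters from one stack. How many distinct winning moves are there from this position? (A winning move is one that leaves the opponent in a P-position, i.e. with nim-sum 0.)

Nim-sum: 12 ^ 16 ^ 10 ^ 22 ^ 27 = 27.
The overall nim-sum is X = 27. A stack of size p has a winning move iff p XOR X < p (reduce it to p XOR X).
  12: 12 XOR 27 = 23 ≥ 12 — no move.
  16: 16 XOR 27 = 11 < 16 — winning move (to 11).
  10: 10 XOR 27 = 17 ≥ 10 — no move.
  22: 22 XOR 27 = 13 < 22 — winning move (to 13).
  27: 27 XOR 27 = 0 < 27 — winning move (to 0).
That gives 3 winning moves.

3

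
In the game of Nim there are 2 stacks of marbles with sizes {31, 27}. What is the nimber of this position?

4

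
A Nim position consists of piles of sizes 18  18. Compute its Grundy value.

Compute the nim-sum pairwise:
18 ^ 18 = 0

0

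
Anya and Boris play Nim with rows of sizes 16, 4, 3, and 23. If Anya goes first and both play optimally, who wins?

Boris wins

Nim-sum: 16 ^ 4 ^ 3 ^ 23 = 0.
The nim-sum is 0, so this is a P-position: the player to move is in a losing position under optimal play; Anya is about to move from it and so loses — Boris wins.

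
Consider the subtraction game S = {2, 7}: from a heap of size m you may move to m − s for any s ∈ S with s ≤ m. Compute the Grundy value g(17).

2

Build the Grundy sequence with g(k) = mex{g(k−s) : s ∈ {2, 7}, s ≤ k}:
k:     0  1  2  3  4  5  6  7  8  9 10 11 12 13 14 15 16 17
g(k):  0  0  1  1  0  0  1  1  2  0  0  1  1  0  0  1  1  2
So g(17) = 2.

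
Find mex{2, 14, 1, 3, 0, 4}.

5

The values 0, 1, 2, 3, 4 are all present; 5 is the first non-negative integer missing from the set.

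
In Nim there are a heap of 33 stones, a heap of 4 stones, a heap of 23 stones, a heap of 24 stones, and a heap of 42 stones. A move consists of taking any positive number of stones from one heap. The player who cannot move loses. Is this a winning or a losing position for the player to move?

Compute the nim-sum pairwise:
33 ⊕ 4 = 37
37 ⊕ 23 = 50
50 ⊕ 24 = 42
42 ⊕ 42 = 0
The nim-sum is 0, so this is a P-position: the player to move is in a losing position under optimal play.

Losing position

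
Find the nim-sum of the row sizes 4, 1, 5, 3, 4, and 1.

Nim-sum: 4 ^ 1 ^ 5 ^ 3 ^ 4 ^ 1 = 6.

6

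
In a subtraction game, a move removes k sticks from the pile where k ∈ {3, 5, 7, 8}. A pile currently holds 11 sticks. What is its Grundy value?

0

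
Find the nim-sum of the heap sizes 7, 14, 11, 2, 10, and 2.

Write each in binary and XOR column by column:
  0111  (7)
  1110  (14)
  1011  (11)
  0010  (2)
  1010  (10)
  0010  (2)
  ----
  1000  (8)

8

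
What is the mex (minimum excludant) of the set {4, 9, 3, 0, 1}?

The values 0, 1 are all present; 2 is the first non-negative integer missing from the set.

2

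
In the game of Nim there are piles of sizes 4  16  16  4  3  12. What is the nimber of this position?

15

In binary:
  00100  (4)
  10000  (16)
  10000  (16)
  00100  (4)
  00011  (3)
  01100  (12)
  -----
  01111  (15)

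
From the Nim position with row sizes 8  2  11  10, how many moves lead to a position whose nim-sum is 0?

Compute the nim-sum pairwise:
8 ^ 2 = 10
10 ^ 11 = 1
1 ^ 10 = 11
The overall nim-sum is X = 11. A row of size p has a winning move iff p XOR X < p (reduce it to p XOR X).
  8: 8 XOR 11 = 3 < 8 — winning move (to 3).
  2: 2 XOR 11 = 9 ≥ 2 — no move.
  11: 11 XOR 11 = 0 < 11 — winning move (to 0).
  10: 10 XOR 11 = 1 < 10 — winning move (to 1).
That gives 3 winning moves.

3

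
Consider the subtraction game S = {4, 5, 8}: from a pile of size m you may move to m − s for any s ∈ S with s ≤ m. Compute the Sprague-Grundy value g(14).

Compute g(0), g(1), … for moves {4, 5, 8}:
g(0) = mex{} = 0
g(1) = mex{} = 0
g(2) = mex{} = 0
g(3) = mex{} = 0
g(4) = mex{0} = 1
g(5) = mex{0} = 1
g(6) = mex{0} = 1
g(7) = mex{0} = 1
g(8) = mex{0,1} = 2
g(9) = mex{0,1} = 2
g(10) = mex{0,1} = 2
g(11) = mex{0,1} = 2
g(12) = mex{1,2} = 0
g(13) = mex{1,2} = 0
g(14) = mex{1,2} = 0
So g(14) = 0.

0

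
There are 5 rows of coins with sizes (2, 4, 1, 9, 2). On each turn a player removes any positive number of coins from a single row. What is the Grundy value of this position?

Compute the nim-sum pairwise:
2 ⊕ 4 = 6
6 ⊕ 1 = 7
7 ⊕ 9 = 14
14 ⊕ 2 = 12

12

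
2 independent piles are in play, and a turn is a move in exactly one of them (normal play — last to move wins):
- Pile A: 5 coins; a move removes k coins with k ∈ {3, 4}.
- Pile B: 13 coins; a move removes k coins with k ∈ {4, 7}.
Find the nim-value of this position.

1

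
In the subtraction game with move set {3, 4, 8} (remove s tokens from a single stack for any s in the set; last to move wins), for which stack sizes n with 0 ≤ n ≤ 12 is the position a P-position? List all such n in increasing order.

0, 1, 2, 7, 12

Build the Grundy sequence with g(k) = mex{g(k−s) : s ∈ {3, 4, 8}, s ≤ k}:
k:     0  1  2  3  4  5  6  7  8  9 10 11 12
g(k):  0  0  0  1  1  1  2  0  2  3  1  3  0
The P-positions (g = 0) in 0..12 are 0, 1, 2, 7, 12.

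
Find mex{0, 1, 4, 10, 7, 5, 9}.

2

The values 0, 1 are all present; 2 is the first non-negative integer missing from the set.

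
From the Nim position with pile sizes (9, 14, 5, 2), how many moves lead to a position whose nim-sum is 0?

Nim-sum: 9 ⊕ 14 ⊕ 5 ⊕ 2 = 0.
The nim-sum is already 0, so every move leaves a nonzero nim-sum — there are no winning moves.

0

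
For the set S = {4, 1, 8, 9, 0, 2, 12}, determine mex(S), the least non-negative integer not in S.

The values 0, 1, 2 are all present; 3 is the first non-negative integer missing from the set.

3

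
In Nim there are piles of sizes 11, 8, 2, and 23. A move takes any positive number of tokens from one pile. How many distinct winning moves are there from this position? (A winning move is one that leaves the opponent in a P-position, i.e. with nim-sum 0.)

1

Bitwise XOR of the heap sizes:
  01011  (11)
  01000  (8)
  00010  (2)
  10111  (23)
  -----
  10110  (22)
The overall nim-sum is X = 22. A pile of size p has a winning move iff p XOR X < p (reduce it to p XOR X).
  11: 11 XOR 22 = 29 ≥ 11 — no move.
  8: 8 XOR 22 = 30 ≥ 8 — no move.
  2: 2 XOR 22 = 20 ≥ 2 — no move.
  23: 23 XOR 22 = 1 < 23 — winning move (to 1).
That gives 1 winning move.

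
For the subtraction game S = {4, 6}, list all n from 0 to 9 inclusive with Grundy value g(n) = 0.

Compute g(0), g(1), … for moves {4, 6}:
g(0) = mex{} = 0
g(1) = mex{} = 0
g(2) = mex{} = 0
g(3) = mex{} = 0
g(4) = mex{0} = 1
g(5) = mex{0} = 1
g(6) = mex{0} = 1
g(7) = mex{0} = 1
g(8) = mex{0,1} = 2
g(9) = mex{0,1} = 2
The P-positions (g = 0) in 0..9 are 0, 1, 2, 3.

0, 1, 2, 3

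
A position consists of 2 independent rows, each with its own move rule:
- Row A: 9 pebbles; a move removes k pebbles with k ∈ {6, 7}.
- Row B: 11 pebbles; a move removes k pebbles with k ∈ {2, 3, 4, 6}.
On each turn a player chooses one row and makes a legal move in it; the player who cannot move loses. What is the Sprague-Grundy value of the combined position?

For row A, compute g(0), g(1), … with moves {6, 7}:
k:     0  1  2  3  4  5  6  7  8  9
g(k):  0  0  0  0  0  0  1  1  1  1
So g(9) = 1.
Build the Grundy sequence for row B with g(k) = mex{g(k−s) : s ∈ {2, 3, 4, 6}, s ≤ k}:
g(0) = mex{} = 0
g(1) = mex{} = 0
g(2) = mex{0} = 1
g(3) = mex{0} = 1
g(4) = mex{0,1} = 2
g(5) = mex{0,1} = 2
g(6) = mex{0,1,2} = 3
g(7) = mex{0,1,2} = 3
g(8) = mex{1,2,3} = 0
g(9) = mex{1,2,3} = 0
g(10) = mex{0,2,3} = 1
g(11) = mex{0,2,3} = 1
So g(11) = 1.
The value of a disjunctive sum is the nim-sum of the parts.
Combined value = 1 ⊕ 1 = 0.

0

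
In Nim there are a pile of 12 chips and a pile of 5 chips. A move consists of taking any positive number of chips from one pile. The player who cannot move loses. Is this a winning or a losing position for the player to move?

Compute the nim-sum pairwise:
12 ⊕ 5 = 9
The nim-sum is 9 ≠ 0, so this is an N-position: the player to move can win.

Winning position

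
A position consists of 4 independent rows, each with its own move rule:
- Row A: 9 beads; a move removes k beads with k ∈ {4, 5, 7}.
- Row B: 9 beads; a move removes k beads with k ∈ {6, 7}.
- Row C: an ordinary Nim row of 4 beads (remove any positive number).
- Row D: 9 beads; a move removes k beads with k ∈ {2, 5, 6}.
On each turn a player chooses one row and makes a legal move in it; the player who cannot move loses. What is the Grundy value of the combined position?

Build the Grundy sequence for row A with g(k) = mex{g(k−s) : s ∈ {4, 5, 7}, s ≤ k}:
g(0) = mex{} = 0
g(1) = mex{} = 0
g(2) = mex{} = 0
g(3) = mex{} = 0
g(4) = mex{0} = 1
g(5) = mex{0} = 1
g(6) = mex{0} = 1
g(7) = mex{0} = 1
g(8) = mex{0,1} = 2
g(9) = mex{0,1} = 2
So g(9) = 2.
Grundy values for row B (subtraction set {6, 7}):
g(0) = mex{} = 0
g(1) = mex{} = 0
g(2) = mex{} = 0
g(3) = mex{} = 0
g(4) = mex{} = 0
g(5) = mex{} = 0
g(6) = mex{0} = 1
g(7) = mex{0} = 1
g(8) = mex{0} = 1
g(9) = mex{0} = 1
So g(9) = 1.
Row C is a plain Nim row of size 4, so its Grundy value is 4.
Grundy values for row D (subtraction set {2, 5, 6}):
g(0) = mex{} = 0
g(1) = mex{} = 0
g(2) = mex{0} = 1
g(3) = mex{0} = 1
g(4) = mex{1} = 0
g(5) = mex{0,1} = 2
g(6) = mex{0} = 1
g(7) = mex{0,1,2} = 3
g(8) = mex{1} = 0
g(9) = mex{0,1,3} = 2
So g(9) = 2.
The value of a disjunctive sum is the nim-sum of the parts.
Combined value = 2 ⊕ 1 ⊕ 4 ⊕ 2 = 5.

5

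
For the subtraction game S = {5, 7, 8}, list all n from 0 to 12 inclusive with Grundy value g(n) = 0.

Compute g(0), g(1), … for moves {5, 7, 8}:
k:     0  1  2  3  4  5  6  7  8  9 10 11 12
g(k):  0  0  0  0  0  1  1  1  1  1  2  2  2
The P-positions (g = 0) in 0..12 are 0, 1, 2, 3, 4.

0, 1, 2, 3, 4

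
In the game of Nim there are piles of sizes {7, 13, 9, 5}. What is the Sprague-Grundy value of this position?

Nim-sum: 7 ⊕ 13 ⊕ 9 ⊕ 5 = 6.

6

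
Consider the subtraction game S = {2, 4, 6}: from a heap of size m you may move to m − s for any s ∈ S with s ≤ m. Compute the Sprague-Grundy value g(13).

2

Build the Grundy sequence with g(k) = mex{g(k−s) : s ∈ {2, 4, 6}, s ≤ k}:
k:     0  1  2  3  4  5  6  7  8  9 10 11 12 13
g(k):  0  0  1  1  2  2  3  3  0  0  1  1  2  2
So g(13) = 2.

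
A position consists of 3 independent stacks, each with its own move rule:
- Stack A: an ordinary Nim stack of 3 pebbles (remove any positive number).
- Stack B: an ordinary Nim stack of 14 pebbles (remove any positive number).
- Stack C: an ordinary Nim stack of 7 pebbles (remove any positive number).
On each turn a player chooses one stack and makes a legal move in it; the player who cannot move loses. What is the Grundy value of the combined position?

10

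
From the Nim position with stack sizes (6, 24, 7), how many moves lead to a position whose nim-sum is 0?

1

Compute the nim-sum pairwise:
6 ⊕ 24 = 30
30 ⊕ 7 = 25
The overall nim-sum is X = 25. A stack of size p has a winning move iff p XOR X < p (reduce it to p XOR X).
  6: 6 XOR 25 = 31 ≥ 6 — no move.
  24: 24 XOR 25 = 1 < 24 — winning move (to 1).
  7: 7 XOR 25 = 30 ≥ 7 — no move.
That gives 1 winning move.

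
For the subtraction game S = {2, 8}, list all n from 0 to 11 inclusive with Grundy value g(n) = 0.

0, 1, 4, 5, 10, 11

Grundy values for subtraction set {2, 8}:
k:     0  1  2  3  4  5  6  7  8  9 10 11
g(k):  0  0  1  1  0  0  1  1  2  2  0  0
The P-positions (g = 0) in 0..11 are 0, 1, 4, 5, 10, 11.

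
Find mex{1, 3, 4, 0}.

The values 0, 1 are all present; 2 is the first non-negative integer missing from the set.

2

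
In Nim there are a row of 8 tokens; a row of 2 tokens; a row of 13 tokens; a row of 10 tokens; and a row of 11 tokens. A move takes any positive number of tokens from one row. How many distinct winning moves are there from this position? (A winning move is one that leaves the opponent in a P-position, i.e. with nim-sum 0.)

1

Nim-sum: 8 ⊕ 2 ⊕ 13 ⊕ 10 ⊕ 11 = 6.
The overall nim-sum is X = 6. A row of size p has a winning move iff p XOR X < p (reduce it to p XOR X).
  8: 8 XOR 6 = 14 ≥ 8 — no move.
  2: 2 XOR 6 = 4 ≥ 2 — no move.
  13: 13 XOR 6 = 11 < 13 — winning move (to 11).
  10: 10 XOR 6 = 12 ≥ 10 — no move.
  11: 11 XOR 6 = 13 ≥ 11 — no move.
That gives 1 winning move.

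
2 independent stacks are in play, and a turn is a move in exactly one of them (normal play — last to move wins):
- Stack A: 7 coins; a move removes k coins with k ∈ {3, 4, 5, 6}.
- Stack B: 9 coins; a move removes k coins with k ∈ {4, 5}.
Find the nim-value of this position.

Build the Grundy sequence for stack A with g(k) = mex{g(k−s) : s ∈ {3, 4, 5, 6}, s ≤ k}:
k:     0  1  2  3  4  5  6  7
g(k):  0  0  0  1  1  1  2  2
So g(7) = 2.
For stack B, compute g(0), g(1), … with moves {4, 5}:
k:     0  1  2  3  4  5  6  7  8  9
g(k):  0  0  0  0  1  1  1  1  2  0
So g(9) = 0.
By the Sprague-Grundy theorem, the Grundy value of a sum of independent games is the XOR of the component values.
Combined value = 2 XOR 0 = 2.

2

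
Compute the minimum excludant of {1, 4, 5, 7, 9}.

0 is not in the set, so the mex is 0.

0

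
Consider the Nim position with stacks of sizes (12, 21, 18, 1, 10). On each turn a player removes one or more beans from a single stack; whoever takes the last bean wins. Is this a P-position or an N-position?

P-position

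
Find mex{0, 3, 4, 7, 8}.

1

0 is in the set but 1 is not, so the mex is 1.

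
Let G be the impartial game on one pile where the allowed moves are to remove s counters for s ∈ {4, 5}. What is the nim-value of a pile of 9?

0

Grundy values for subtraction set {4, 5}:
g(0) = mex{} = 0
g(1) = mex{} = 0
g(2) = mex{} = 0
g(3) = mex{} = 0
g(4) = mex{0} = 1
g(5) = mex{0} = 1
g(6) = mex{0} = 1
g(7) = mex{0} = 1
g(8) = mex{0,1} = 2
g(9) = mex{1} = 0
So g(9) = 0.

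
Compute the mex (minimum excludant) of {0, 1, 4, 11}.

The values 0, 1 are all present; 2 is the first non-negative integer missing from the set.

2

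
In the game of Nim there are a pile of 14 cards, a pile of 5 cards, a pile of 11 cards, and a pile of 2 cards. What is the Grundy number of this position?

2

In binary:
  1110  (14)
  0101  (5)
  1011  (11)
  0010  (2)
  ----
  0010  (2)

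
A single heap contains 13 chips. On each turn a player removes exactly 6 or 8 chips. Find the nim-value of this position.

2

Build the Grundy sequence with g(k) = mex{g(k−s) : s ∈ {6, 8}, s ≤ k}:
k:     0  1  2  3  4  5  6  7  8  9 10 11 12 13
g(k):  0  0  0  0  0  0  1  1  1  1  1  1  2  2
So g(13) = 2.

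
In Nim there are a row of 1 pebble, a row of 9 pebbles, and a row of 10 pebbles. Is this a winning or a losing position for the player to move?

Nim-sum: 1 XOR 9 XOR 10 = 2.
The nim-sum is 2 ≠ 0, so this is an N-position: the player to move can win.

Winning position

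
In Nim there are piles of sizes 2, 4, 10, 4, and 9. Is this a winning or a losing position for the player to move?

Winning position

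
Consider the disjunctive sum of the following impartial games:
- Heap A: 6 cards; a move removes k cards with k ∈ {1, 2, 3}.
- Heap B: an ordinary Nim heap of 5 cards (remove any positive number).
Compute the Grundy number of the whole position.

7

For heap A, compute g(0), g(1), … with moves {1, 2, 3}:
g(0) = mex{} = 0
g(1) = mex{0} = 1
g(2) = mex{0,1} = 2
g(3) = mex{0,1,2} = 3
g(4) = mex{1,2,3} = 0
g(5) = mex{0,2,3} = 1
g(6) = mex{0,1,3} = 2
So g(6) = 2.
Heap B is a plain Nim heap of size 5, so its Grundy value is 5.
By the Sprague-Grundy theorem, the Grundy value of a sum of independent games is the XOR of the component values.
Combined value = 2 ⊕ 5 = 7.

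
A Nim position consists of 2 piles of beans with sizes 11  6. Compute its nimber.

13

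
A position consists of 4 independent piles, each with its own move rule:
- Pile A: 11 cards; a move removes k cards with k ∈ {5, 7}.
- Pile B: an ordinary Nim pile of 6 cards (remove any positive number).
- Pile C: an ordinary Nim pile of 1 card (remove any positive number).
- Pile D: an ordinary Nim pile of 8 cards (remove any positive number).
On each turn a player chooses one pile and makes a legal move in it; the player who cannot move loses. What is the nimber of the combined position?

13

Grundy values for pile A (subtraction set {5, 7}):
g(0) = mex{} = 0
g(1) = mex{} = 0
g(2) = mex{} = 0
g(3) = mex{} = 0
g(4) = mex{} = 0
g(5) = mex{0} = 1
g(6) = mex{0} = 1
g(7) = mex{0} = 1
g(8) = mex{0} = 1
g(9) = mex{0} = 1
g(10) = mex{0,1} = 2
g(11) = mex{0,1} = 2
So g(11) = 2.
Pile B is a plain Nim pile of size 6, so its Grundy value is 6.
Pile C is a plain Nim pile of size 1, so its Grundy value is 1.
Pile D is a plain Nim pile of size 8, so its Grundy value is 8.
The value of a disjunctive sum is the nim-sum of the parts.
Combined value = 2 XOR 6 XOR 1 XOR 8 = 13.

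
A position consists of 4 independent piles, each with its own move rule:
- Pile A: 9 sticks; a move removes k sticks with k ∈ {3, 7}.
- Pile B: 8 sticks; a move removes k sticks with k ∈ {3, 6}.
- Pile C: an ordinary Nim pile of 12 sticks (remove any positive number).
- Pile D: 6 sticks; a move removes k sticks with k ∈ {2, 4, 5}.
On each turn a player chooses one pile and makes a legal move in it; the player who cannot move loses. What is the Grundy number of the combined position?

For pile A, compute g(0), g(1), … with moves {3, 7}:
g(0) = mex{} = 0
g(1) = mex{} = 0
g(2) = mex{} = 0
g(3) = mex{0} = 1
g(4) = mex{0} = 1
g(5) = mex{0} = 1
g(6) = mex{1} = 0
g(7) = mex{0,1} = 2
g(8) = mex{0,1} = 2
g(9) = mex{0} = 1
So g(9) = 1.
For pile B, compute g(0), g(1), … with moves {3, 6}:
k:     0  1  2  3  4  5  6  7  8
g(k):  0  0  0  1  1  1  2  2  2
So g(8) = 2.
Pile C is a plain Nim pile of size 12, so its Grundy value is 12.
Build the Grundy sequence for pile D with g(k) = mex{g(k−s) : s ∈ {2, 4, 5}, s ≤ k}:
g(0) = mex{} = 0
g(1) = mex{} = 0
g(2) = mex{0} = 1
g(3) = mex{0} = 1
g(4) = mex{0,1} = 2
g(5) = mex{0,1} = 2
g(6) = mex{0,1,2} = 3
So g(6) = 3.
By the Sprague-Grundy theorem, the Grundy value of a sum of independent games is the XOR of the component values.
Combined value = 1 XOR 2 XOR 12 XOR 3 = 12.

12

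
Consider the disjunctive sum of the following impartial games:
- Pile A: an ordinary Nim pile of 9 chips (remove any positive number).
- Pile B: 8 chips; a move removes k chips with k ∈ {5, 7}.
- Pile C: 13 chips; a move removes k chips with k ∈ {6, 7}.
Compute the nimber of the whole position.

Pile A is a plain Nim pile of size 9, so its Grundy value is 9.
For pile B, compute g(0), g(1), … with moves {5, 7}:
k:     0  1  2  3  4  5  6  7  8
g(k):  0  0  0  0  0  1  1  1  1
So g(8) = 1.
Grundy values for pile C (subtraction set {6, 7}):
k:     0  1  2  3  4  5  6  7  8  9 10 11 12 13
g(k):  0  0  0  0  0  0  1  1  1  1  1  1  2  0
So g(13) = 0.
The value of a disjunctive sum is the nim-sum of the parts.
Combined value = 9 ⊕ 1 ⊕ 0 = 8.

8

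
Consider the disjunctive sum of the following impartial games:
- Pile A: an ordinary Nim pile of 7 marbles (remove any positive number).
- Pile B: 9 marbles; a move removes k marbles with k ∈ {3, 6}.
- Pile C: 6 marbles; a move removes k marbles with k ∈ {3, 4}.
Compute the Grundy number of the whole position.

5

Pile A is a plain Nim pile of size 7, so its Grundy value is 7.
Build the Grundy sequence for pile B with g(k) = mex{g(k−s) : s ∈ {3, 6}, s ≤ k}:
k:     0  1  2  3  4  5  6  7  8  9
g(k):  0  0  0  1  1  1  2  2  2  0
So g(9) = 0.
Build the Grundy sequence for pile C with g(k) = mex{g(k−s) : s ∈ {3, 4}, s ≤ k}:
g(0) = mex{} = 0
g(1) = mex{} = 0
g(2) = mex{} = 0
g(3) = mex{0} = 1
g(4) = mex{0} = 1
g(5) = mex{0} = 1
g(6) = mex{0,1} = 2
So g(6) = 2.
By the Sprague-Grundy theorem, the Grundy value of a sum of independent games is the XOR of the component values.
Combined value = 7 XOR 0 XOR 2 = 5.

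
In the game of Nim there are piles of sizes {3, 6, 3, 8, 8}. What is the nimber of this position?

6

Write each in binary and XOR column by column:
  0011  (3)
  0110  (6)
  0011  (3)
  1000  (8)
  1000  (8)
  ----
  0110  (6)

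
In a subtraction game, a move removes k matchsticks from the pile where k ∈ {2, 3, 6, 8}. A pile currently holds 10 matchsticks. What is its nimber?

0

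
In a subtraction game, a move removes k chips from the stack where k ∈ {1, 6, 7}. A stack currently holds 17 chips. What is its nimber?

1

Build the Grundy sequence with g(k) = mex{g(k−s) : s ∈ {1, 6, 7}, s ≤ k}:
k:     0  1  2  3  4  5  6  7  8  9 10 11 12 13 14 15 16 17
g(k):  0  1  0  1  0  1  2  3  2  3  2  3  0  1  0  1  0  1
So g(17) = 1.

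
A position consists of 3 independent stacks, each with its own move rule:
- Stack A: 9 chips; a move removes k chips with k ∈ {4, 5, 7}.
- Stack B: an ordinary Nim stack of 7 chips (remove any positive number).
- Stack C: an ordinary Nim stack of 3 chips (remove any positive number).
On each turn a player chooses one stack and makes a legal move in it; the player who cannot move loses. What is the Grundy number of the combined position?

Grundy values for stack A (subtraction set {4, 5, 7}):
g(0) = mex{} = 0
g(1) = mex{} = 0
g(2) = mex{} = 0
g(3) = mex{} = 0
g(4) = mex{0} = 1
g(5) = mex{0} = 1
g(6) = mex{0} = 1
g(7) = mex{0} = 1
g(8) = mex{0,1} = 2
g(9) = mex{0,1} = 2
So g(9) = 2.
Stack B is a plain Nim stack of size 7, so its Grundy value is 7.
Stack C is a plain Nim stack of size 3, so its Grundy value is 3.
By the Sprague-Grundy theorem, the Grundy value of a sum of independent games is the XOR of the component values.
Combined value = 2 XOR 7 XOR 3 = 6.

6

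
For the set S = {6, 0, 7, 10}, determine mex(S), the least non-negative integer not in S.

1

0 is in the set but 1 is not, so the mex is 1.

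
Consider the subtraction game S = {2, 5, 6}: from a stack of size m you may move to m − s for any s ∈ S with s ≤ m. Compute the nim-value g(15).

Build the Grundy sequence with g(k) = mex{g(k−s) : s ∈ {2, 5, 6}, s ≤ k}:
k:     0  1  2  3  4  5  6  7  8  9 10 11 12 13 14 15
g(k):  0  0  1  1  0  2  1  3  0  2  1  0  0  1  1  0
So g(15) = 0.

0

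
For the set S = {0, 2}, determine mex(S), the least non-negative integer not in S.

0 is in the set but 1 is not, so the mex is 1.

1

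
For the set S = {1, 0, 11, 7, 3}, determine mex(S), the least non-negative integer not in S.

2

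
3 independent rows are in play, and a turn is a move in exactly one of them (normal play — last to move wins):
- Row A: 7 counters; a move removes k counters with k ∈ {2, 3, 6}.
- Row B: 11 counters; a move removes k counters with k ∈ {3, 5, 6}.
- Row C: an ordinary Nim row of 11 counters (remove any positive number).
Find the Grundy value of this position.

For row A, compute g(0), g(1), … with moves {2, 3, 6}:
g(0) = mex{} = 0
g(1) = mex{} = 0
g(2) = mex{0} = 1
g(3) = mex{0} = 1
g(4) = mex{0,1} = 2
g(5) = mex{1} = 0
g(6) = mex{0,1,2} = 3
g(7) = mex{0,2} = 1
So g(7) = 1.
For row B, compute g(0), g(1), … with moves {3, 5, 6}:
k:     0  1  2  3  4  5  6  7  8  9 10 11
g(k):  0  0  0  1  1  1  2  2  2  0  0  0
So g(11) = 0.
Row C is a plain Nim row of size 11, so its Grundy value is 11.
The value of a disjunctive sum is the nim-sum of the parts.
Combined value = 1 XOR 0 XOR 11 = 10.

10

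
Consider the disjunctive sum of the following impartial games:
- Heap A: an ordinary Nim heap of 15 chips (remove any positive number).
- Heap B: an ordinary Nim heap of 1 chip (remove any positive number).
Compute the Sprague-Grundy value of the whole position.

Heap A is a plain Nim heap of size 15, so its Grundy value is 15.
Heap B is a plain Nim heap of size 1, so its Grundy value is 1.
By the Sprague-Grundy theorem, the Grundy value of a sum of independent games is the XOR of the component values.
Combined value = 15 ⊕ 1 = 14.

14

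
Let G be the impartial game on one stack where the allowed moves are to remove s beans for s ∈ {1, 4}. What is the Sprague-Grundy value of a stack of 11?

1

Grundy values for subtraction set {1, 4}:
g(0) = mex{} = 0
g(1) = mex{0} = 1
g(2) = mex{1} = 0
g(3) = mex{0} = 1
g(4) = mex{0,1} = 2
g(5) = mex{1,2} = 0
g(6) = mex{0} = 1
g(7) = mex{1} = 0
g(8) = mex{0,2} = 1
g(9) = mex{0,1} = 2
g(10) = mex{1,2} = 0
g(11) = mex{0} = 1
So g(11) = 1.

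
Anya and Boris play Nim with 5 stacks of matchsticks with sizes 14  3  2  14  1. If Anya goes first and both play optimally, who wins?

Boris wins

In binary:
  1110  (14)
  0011  (3)
  0010  (2)
  1110  (14)
  0001  (1)
  ----
  0000  (0)
The nim-sum is 0, so this is a P-position: the player to move is in a losing position under optimal play; Anya is about to move from it and so loses — Boris wins.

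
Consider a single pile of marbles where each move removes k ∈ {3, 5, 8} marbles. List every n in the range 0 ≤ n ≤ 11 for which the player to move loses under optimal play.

0, 1, 2, 11

Compute g(0), g(1), … for moves {3, 5, 8}:
k:     0  1  2  3  4  5  6  7  8  9 10 11
g(k):  0  0  0  1  1  1  2  2  2  3  3  0
The P-positions (g = 0) in 0..11 are 0, 1, 2, 11.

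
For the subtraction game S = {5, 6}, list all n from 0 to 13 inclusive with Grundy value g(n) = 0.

0, 1, 2, 3, 4, 11, 12, 13

Build the Grundy sequence with g(k) = mex{g(k−s) : s ∈ {5, 6}, s ≤ k}:
k:     0  1  2  3  4  5  6  7  8  9 10 11 12 13
g(k):  0  0  0  0  0  1  1  1  1  1  2  0  0  0
The P-positions (g = 0) in 0..13 are 0, 1, 2, 3, 4, 11, 12, 13.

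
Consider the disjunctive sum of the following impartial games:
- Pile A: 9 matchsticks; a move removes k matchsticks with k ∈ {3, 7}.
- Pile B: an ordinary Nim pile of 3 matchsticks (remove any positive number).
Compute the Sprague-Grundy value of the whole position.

For pile A, compute g(0), g(1), … with moves {3, 7}:
k:     0  1  2  3  4  5  6  7  8  9
g(k):  0  0  0  1  1  1  0  2  2  1
So g(9) = 1.
Pile B is a plain Nim pile of size 3, so its Grundy value is 3.
The value of a disjunctive sum is the nim-sum of the parts.
Combined value = 1 ⊕ 3 = 2.

2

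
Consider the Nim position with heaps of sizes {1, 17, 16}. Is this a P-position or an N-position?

P-position

Compute the nim-sum pairwise:
1 ^ 17 = 16
16 ^ 16 = 0
The nim-sum is 0, so this is a P-position: the player to move is in a losing position under optimal play.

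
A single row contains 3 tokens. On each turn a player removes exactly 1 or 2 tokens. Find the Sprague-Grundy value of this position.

0

Compute g(0), g(1), … for moves {1, 2}:
g(0) = mex{} = 0
g(1) = mex{0} = 1
g(2) = mex{0,1} = 2
g(3) = mex{1,2} = 0
So g(3) = 0.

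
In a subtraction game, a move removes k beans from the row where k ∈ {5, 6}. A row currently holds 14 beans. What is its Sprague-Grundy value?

0

Build the Grundy sequence with g(k) = mex{g(k−s) : s ∈ {5, 6}, s ≤ k}:
g(0) = mex{} = 0
g(1) = mex{} = 0
g(2) = mex{} = 0
g(3) = mex{} = 0
g(4) = mex{} = 0
g(5) = mex{0} = 1
g(6) = mex{0} = 1
g(7) = mex{0} = 1
g(8) = mex{0} = 1
g(9) = mex{0} = 1
g(10) = mex{0,1} = 2
g(11) = mex{1} = 0
g(12) = mex{1} = 0
g(13) = mex{1} = 0
g(14) = mex{1} = 0
So g(14) = 0.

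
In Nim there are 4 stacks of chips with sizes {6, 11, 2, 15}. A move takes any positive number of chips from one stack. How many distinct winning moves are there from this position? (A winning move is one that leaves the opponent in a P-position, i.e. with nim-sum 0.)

Nim-sum: 6 XOR 11 XOR 2 XOR 15 = 0.
The nim-sum is already 0, so every move leaves a nonzero nim-sum — there are no winning moves.

0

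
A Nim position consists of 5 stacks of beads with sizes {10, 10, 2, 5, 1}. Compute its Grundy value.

6

Write each in binary and XOR column by column:
  1010  (10)
  1010  (10)
  0010  (2)
  0101  (5)
  0001  (1)
  ----
  0110  (6)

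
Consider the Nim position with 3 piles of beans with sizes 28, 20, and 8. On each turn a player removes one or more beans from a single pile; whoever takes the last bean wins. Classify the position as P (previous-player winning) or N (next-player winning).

P-position

In binary:
  11100  (28)
  10100  (20)
  01000  (8)
  -----
  00000  (0)
The nim-sum is 0, so this is a P-position: the player to move is in a losing position under optimal play.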